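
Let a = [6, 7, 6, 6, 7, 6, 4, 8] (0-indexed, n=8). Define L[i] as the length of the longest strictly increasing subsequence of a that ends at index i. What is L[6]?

1

   i    0    1    2    3    4    5    6    7
a[i]    6    7    6    6    7    6    4    8
L[i]    1    2    1    1    2    1    1    3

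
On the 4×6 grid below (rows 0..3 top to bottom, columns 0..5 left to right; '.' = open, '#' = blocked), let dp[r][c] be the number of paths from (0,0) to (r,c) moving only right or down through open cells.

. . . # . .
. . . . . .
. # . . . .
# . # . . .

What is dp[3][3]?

r\c   0   1   2   3   4   5
  0   1   1   1   0   0   0
  1   1   2   3   3   3   3
  2   1   0   3   6   9  12
  3   0   0   0   6  15  27

6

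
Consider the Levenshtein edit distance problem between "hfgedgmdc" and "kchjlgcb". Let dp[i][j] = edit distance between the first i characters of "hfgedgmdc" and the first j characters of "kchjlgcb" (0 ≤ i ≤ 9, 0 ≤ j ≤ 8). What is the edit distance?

   ''  k  c  h  j  l  g  c  b
''  0  1  2  3  4  5  6  7  8
 h  1  1  2  2  3  4  5  6  7
 f  2  2  2  3  3  4  5  6  7
 g  3  3  3  3  4  4  4  5  6
 e  4  4  4  4  4  5  5  5  6
 d  5  5  5  5  5  5  6  6  6
 g  6  6  6  6  6  6  5  6  7
 m  7  7  7  7  7  7  6  6  7
 d  8  8  8  8  8  8  7  7  7
 c  9  9  8  9  9  9  8  7  8

8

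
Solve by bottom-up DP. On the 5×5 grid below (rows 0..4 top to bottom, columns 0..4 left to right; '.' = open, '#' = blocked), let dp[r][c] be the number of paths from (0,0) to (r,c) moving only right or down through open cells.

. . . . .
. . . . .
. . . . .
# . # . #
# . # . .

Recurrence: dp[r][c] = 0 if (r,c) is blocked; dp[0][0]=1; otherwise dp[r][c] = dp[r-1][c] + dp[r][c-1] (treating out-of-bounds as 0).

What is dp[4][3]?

10

r\c   0   1   2   3   4
  0   1   1   1   1   1
  1   1   2   3   4   5
  2   1   3   6  10  15
  3   0   3   0  10   0
  4   0   3   0  10  10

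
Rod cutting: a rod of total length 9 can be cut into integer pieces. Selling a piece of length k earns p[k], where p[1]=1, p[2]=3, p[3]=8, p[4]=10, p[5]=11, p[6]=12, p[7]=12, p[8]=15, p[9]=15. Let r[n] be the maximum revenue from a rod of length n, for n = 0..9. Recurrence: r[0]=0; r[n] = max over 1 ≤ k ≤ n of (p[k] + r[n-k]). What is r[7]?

   n    0    1    2    3    4    5    6    7    8    9
r[n]    0    1    3    8   10   11   16   18   20   24

18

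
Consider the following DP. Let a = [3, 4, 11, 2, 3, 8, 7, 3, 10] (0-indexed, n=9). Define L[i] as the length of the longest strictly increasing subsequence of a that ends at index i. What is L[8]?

   i    0    1    2    3    4    5    6    7    8
a[i]    3    4   11    2    3    8    7    3   10
L[i]    1    2    3    1    2    3    3    2    4

4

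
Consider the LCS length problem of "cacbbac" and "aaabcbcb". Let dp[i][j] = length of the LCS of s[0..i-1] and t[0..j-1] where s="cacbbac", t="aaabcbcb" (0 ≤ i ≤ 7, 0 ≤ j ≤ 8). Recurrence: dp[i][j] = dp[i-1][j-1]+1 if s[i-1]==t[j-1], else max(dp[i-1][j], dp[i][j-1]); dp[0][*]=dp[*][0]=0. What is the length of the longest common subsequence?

4

   ''  a  a  a  b  c  b  c  b
''  0  0  0  0  0  0  0  0  0
 c  0  0  0  0  0  1  1  1  1
 a  0  1  1  1  1  1  1  1  1
 c  0  1  1  1  1  2  2  2  2
 b  0  1  1  1  2  2  3  3  3
 b  0  1  1  1  2  2  3  3  4
 a  0  1  2  2  2  2  3  3  4
 c  0  1  2  2  2  3  3  4  4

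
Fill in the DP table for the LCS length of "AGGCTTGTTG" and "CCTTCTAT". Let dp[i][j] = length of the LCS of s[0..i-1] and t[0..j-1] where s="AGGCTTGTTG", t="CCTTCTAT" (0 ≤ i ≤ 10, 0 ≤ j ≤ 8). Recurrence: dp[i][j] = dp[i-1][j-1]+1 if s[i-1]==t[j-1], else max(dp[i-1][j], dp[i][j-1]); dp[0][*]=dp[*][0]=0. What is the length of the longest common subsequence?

5

   ''  C  C  T  T  C  T  A  T
''  0  0  0  0  0  0  0  0  0
 A  0  0  0  0  0  0  0  1  1
 G  0  0  0  0  0  0  0  1  1
 G  0  0  0  0  0  0  0  1  1
 C  0  1  1  1  1  1  1  1  1
 T  0  1  1  2  2  2  2  2  2
 T  0  1  1  2  3  3  3  3  3
 G  0  1  1  2  3  3  3  3  3
 T  0  1  1  2  3  3  4  4  4
 T  0  1  1  2  3  3  4  4  5
 G  0  1  1  2  3  3  4  4  5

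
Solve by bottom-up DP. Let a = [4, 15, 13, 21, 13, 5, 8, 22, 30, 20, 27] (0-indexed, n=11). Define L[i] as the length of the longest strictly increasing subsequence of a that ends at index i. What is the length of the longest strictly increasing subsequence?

   i    0    1    2    3    4    5    6    7    8    9   10
a[i]    4   15   13   21   13    5    8   22   30   20   27
L[i]    1    2    2    3    2    2    3    4    5    4    5

5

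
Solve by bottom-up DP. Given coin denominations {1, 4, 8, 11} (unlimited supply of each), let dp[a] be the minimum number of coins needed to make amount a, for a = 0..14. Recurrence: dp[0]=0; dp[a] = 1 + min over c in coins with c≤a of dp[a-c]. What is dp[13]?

3

 a  0  1  2  3  4  5  6  7  8  9 10 11 12 13 14
dp  0  1  2  3  1  2  3  4  1  2  3  1  2  3  4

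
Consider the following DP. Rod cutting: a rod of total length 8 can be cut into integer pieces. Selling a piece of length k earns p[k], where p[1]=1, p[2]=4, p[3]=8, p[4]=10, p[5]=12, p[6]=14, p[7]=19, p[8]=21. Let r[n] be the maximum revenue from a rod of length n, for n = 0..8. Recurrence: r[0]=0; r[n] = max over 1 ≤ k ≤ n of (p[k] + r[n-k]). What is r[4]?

   n    0    1    2    3    4    5    6    7    8
r[n]    0    1    4    8   10   12   16   19   21

10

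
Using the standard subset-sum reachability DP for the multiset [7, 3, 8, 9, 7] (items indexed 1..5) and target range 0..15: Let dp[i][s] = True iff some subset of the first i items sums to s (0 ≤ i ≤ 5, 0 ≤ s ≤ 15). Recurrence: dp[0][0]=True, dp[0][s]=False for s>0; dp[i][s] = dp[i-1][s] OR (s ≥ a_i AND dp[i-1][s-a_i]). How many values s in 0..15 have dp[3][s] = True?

7

i\s   0   1   2   3   4   5   6   7   8   9  10  11  12  13  14  15
  0   T   F   F   F   F   F   F   F   F   F   F   F   F   F   F   F
  1   T   F   F   F   F   F   F   T   F   F   F   F   F   F   F   F
  2   T   F   F   T   F   F   F   T   F   F   T   F   F   F   F   F
  3   T   F   F   T   F   F   F   T   T   F   T   T   F   F   F   T
  4   T   F   F   T   F   F   F   T   T   T   T   T   T   F   F   T
  5   T   F   F   T   F   F   F   T   T   T   T   T   T   F   T   T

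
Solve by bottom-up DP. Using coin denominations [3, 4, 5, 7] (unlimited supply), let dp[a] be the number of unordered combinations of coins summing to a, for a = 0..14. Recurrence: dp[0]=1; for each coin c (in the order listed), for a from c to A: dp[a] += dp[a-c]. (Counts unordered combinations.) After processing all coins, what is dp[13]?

after  coin     0     1     2     3     4     5     6     7     8     9    10    11    12    13    14
          3     1     0     0     1     0     0     1     0     0     1     0     0     1     0     0
          4     1     0     0     1     1     0     1     1     1     1     1     1     2     1     1
          5     1     0     0     1     1     1     1     1     2     2     2     2     3     3     3
          7     1     0     0     1     1     1     1     2     2     2     3     3     4     4     5

4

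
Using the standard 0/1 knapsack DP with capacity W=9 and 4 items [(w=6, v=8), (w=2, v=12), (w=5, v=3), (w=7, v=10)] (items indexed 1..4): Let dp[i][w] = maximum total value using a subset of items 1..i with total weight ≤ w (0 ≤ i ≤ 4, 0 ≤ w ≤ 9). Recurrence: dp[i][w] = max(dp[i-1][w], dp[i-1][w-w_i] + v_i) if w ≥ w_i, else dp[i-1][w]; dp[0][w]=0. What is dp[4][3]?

12

i\w   0   1   2   3   4   5   6   7   8   9
  0   0   0   0   0   0   0   0   0   0   0
  1   0   0   0   0   0   0   8   8   8   8
  2   0   0  12  12  12  12  12  12  20  20
  3   0   0  12  12  12  12  12  15  20  20
  4   0   0  12  12  12  12  12  15  20  22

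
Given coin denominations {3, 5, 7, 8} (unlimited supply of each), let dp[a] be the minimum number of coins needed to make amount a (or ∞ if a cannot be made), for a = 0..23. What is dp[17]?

3

 a  0  1  2  3  4  5  6  7  8  9 10 11 12 13 14 15 16 17 18 19 20 21 22 23
dp  0  -  -  1  -  1  2  1  1  3  2  2  2  2  2  2  2  3  3  3  3  3  3  3
(- denotes ∞ / unreachable)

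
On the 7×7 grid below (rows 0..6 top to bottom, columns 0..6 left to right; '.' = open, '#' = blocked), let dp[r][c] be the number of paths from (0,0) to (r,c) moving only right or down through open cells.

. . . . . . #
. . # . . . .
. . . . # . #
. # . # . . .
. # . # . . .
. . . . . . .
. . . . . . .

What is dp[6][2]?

r\c   0   1   2   3   4   5   6
  0   1   1   1   1   1   1   0
  1   1   2   0   1   2   3   3
  2   1   3   3   4   0   3   0
  3   1   0   3   0   0   3   3
  4   1   0   3   0   0   3   6
  5   1   1   4   4   4   7  13
  6   1   2   6  10  14  21  34

6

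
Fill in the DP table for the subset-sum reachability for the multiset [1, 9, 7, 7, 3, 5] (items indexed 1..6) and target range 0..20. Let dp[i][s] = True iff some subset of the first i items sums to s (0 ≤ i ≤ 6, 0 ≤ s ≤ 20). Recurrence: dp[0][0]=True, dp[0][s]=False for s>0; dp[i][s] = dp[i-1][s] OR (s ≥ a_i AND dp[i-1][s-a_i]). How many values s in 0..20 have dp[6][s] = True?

20

i\s   0   1   2   3   4   5   6   7   8   9  10  11  12  13  14  15  16  17  18  19  20
  0   T   F   F   F   F   F   F   F   F   F   F   F   F   F   F   F   F   F   F   F   F
  1   T   T   F   F   F   F   F   F   F   F   F   F   F   F   F   F   F   F   F   F   F
  2   T   T   F   F   F   F   F   F   F   T   T   F   F   F   F   F   F   F   F   F   F
  3   T   T   F   F   F   F   F   T   T   T   T   F   F   F   F   F   T   T   F   F   F
  4   T   T   F   F   F   F   F   T   T   T   T   F   F   F   T   T   T   T   F   F   F
  5   T   T   F   T   T   F   F   T   T   T   T   T   T   T   T   T   T   T   T   T   T
  6   T   T   F   T   T   T   T   T   T   T   T   T   T   T   T   T   T   T   T   T   T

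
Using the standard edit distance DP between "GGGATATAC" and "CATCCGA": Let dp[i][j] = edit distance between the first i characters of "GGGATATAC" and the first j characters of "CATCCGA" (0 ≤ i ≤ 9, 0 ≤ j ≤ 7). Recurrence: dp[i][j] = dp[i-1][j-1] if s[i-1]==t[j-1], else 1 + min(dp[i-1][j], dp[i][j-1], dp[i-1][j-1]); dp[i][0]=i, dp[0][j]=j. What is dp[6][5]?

   ''  C  A  T  C  C  G  A
''  0  1  2  3  4  5  6  7
 G  1  1  2  3  4  5  5  6
 G  2  2  2  3  4  5  5  6
 G  3  3  3  3  4  5  5  6
 A  4  4  3  4  4  5  6  5
 T  5  5  4  3  4  5  6  6
 A  6  6  5  4  4  5  6  6
 T  7  7  6  5  5  5  6  7
 A  8  8  7  6  6  6  6  6
 C  9  8  8  7  6  6  7  7

5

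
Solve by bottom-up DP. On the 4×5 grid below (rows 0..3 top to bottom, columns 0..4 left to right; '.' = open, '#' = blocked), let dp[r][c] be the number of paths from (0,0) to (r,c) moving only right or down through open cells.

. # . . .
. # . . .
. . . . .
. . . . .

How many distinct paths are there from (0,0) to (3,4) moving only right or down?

r\c   0   1   2   3   4
  0   1   0   0   0   0
  1   1   0   0   0   0
  2   1   1   1   1   1
  3   1   2   3   4   5

5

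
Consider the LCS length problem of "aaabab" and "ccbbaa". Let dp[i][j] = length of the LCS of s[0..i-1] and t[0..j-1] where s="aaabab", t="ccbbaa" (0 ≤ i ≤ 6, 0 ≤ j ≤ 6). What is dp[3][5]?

   ''  c  c  b  b  a  a
''  0  0  0  0  0  0  0
 a  0  0  0  0  0  1  1
 a  0  0  0  0  0  1  2
 a  0  0  0  0  0  1  2
 b  0  0  0  1  1  1  2
 a  0  0  0  1  1  2  2
 b  0  0  0  1  2  2  2

1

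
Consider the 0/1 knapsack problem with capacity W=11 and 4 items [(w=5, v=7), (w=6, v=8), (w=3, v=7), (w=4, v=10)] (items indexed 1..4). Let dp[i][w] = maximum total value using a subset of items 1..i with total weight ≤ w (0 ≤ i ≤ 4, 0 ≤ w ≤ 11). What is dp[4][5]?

i\w   0   1   2   3   4   5   6   7   8   9  10  11
  0   0   0   0   0   0   0   0   0   0   0   0   0
  1   0   0   0   0   0   7   7   7   7   7   7   7
  2   0   0   0   0   0   7   8   8   8   8   8  15
  3   0   0   0   7   7   7   8   8  14  15  15  15
  4   0   0   0   7  10  10  10  17  17  17  18  18

10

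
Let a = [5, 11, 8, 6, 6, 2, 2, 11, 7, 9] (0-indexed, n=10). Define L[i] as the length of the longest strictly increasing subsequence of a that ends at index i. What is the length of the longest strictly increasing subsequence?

4

   i    0    1    2    3    4    5    6    7    8    9
a[i]    5   11    8    6    6    2    2   11    7    9
L[i]    1    2    2    2    2    1    1    3    3    4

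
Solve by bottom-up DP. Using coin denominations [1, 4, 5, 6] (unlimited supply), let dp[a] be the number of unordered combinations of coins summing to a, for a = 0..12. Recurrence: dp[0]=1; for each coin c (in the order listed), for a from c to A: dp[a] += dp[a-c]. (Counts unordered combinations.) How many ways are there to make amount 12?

after  coin     0     1     2     3     4     5     6     7     8     9    10    11    12
          1     1     1     1     1     1     1     1     1     1     1     1     1     1
          4     1     1     1     1     2     2     2     2     3     3     3     3     4
          5     1     1     1     1     2     3     3     3     4     5     6     6     7
          6     1     1     1     1     2     3     4     4     5     6     8     9    11

11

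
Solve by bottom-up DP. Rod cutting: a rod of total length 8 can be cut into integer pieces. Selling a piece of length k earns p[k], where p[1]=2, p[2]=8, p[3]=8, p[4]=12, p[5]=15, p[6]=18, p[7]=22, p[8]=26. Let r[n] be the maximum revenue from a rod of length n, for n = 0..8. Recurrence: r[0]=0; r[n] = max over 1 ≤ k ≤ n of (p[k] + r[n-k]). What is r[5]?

   n    0    1    2    3    4    5    6    7    8
r[n]    0    2    8   10   16   18   24   26   32

18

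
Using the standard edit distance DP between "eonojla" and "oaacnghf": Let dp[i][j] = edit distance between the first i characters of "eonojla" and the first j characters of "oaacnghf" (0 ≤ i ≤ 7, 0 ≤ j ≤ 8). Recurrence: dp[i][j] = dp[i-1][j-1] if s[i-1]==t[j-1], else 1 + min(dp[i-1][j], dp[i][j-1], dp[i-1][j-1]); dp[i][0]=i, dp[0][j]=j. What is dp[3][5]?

   ''  o  a  a  c  n  g  h  f
''  0  1  2  3  4  5  6  7  8
 e  1  1  2  3  4  5  6  7  8
 o  2  1  2  3  4  5  6  7  8
 n  3  2  2  3  4  4  5  6  7
 o  4  3  3  3  4  5  5  6  7
 j  5  4  4  4  4  5  6  6  7
 l  6  5  5  5  5  5  6  7  7
 a  7  6  5  5  6  6  6  7  8

4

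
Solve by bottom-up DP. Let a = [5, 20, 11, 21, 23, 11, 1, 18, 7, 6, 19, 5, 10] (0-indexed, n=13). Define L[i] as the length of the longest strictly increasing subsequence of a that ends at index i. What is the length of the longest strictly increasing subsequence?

4

   i    0    1    2    3    4    5    6    7    8    9   10   11   12
a[i]    5   20   11   21   23   11    1   18    7    6   19    5   10
L[i]    1    2    2    3    4    2    1    3    2    2    4    2    3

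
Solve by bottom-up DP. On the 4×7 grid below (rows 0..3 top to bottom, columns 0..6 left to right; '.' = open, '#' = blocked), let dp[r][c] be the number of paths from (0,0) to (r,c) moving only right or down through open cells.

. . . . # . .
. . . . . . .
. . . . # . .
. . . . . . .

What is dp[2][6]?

8

r\c   0   1   2   3   4   5   6
  0   1   1   1   1   0   0   0
  1   1   2   3   4   4   4   4
  2   1   3   6  10   0   4   8
  3   1   4  10  20  20  24  32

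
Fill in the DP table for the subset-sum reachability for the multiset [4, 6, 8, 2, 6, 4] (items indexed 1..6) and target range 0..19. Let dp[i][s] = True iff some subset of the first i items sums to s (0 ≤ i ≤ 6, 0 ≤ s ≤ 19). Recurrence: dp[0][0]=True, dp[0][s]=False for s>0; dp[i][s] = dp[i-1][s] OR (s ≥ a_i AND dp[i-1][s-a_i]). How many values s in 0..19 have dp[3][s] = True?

i\s   0   1   2   3   4   5   6   7   8   9  10  11  12  13  14  15  16  17  18  19
  0   T   F   F   F   F   F   F   F   F   F   F   F   F   F   F   F   F   F   F   F
  1   T   F   F   F   T   F   F   F   F   F   F   F   F   F   F   F   F   F   F   F
  2   T   F   F   F   T   F   T   F   F   F   T   F   F   F   F   F   F   F   F   F
  3   T   F   F   F   T   F   T   F   T   F   T   F   T   F   T   F   F   F   T   F
  4   T   F   T   F   T   F   T   F   T   F   T   F   T   F   T   F   T   F   T   F
  5   T   F   T   F   T   F   T   F   T   F   T   F   T   F   T   F   T   F   T   F
  6   T   F   T   F   T   F   T   F   T   F   T   F   T   F   T   F   T   F   T   F

8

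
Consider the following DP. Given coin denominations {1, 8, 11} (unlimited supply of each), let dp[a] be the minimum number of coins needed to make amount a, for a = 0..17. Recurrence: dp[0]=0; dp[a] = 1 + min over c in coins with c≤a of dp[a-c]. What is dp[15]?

 a  0  1  2  3  4  5  6  7  8  9 10 11 12 13 14 15 16 17
dp  0  1  2  3  4  5  6  7  1  2  3  1  2  3  4  5  2  3

5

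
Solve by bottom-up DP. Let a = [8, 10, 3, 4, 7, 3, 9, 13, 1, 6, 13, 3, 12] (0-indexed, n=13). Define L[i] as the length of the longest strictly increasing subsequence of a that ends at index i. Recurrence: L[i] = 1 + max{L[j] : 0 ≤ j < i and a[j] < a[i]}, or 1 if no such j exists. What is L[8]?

1

   i    0    1    2    3    4    5    6    7    8    9   10   11   12
a[i]    8   10    3    4    7    3    9   13    1    6   13    3   12
L[i]    1    2    1    2    3    1    4    5    1    3    5    2    5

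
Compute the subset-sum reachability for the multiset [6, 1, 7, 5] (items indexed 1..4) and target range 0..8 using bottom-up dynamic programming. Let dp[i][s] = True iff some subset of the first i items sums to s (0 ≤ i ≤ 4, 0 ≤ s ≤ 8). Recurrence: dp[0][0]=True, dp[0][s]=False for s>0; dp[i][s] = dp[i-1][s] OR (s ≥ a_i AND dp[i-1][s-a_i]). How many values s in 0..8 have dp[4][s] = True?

i\s   0   1   2   3   4   5   6   7   8
  0   T   F   F   F   F   F   F   F   F
  1   T   F   F   F   F   F   T   F   F
  2   T   T   F   F   F   F   T   T   F
  3   T   T   F   F   F   F   T   T   T
  4   T   T   F   F   F   T   T   T   T

6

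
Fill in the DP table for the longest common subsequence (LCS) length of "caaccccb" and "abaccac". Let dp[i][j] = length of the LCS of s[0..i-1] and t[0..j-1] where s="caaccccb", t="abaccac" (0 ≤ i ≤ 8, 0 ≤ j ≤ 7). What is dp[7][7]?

   ''  a  b  a  c  c  a  c
''  0  0  0  0  0  0  0  0
 c  0  0  0  0  1  1  1  1
 a  0  1  1  1  1  1  2  2
 a  0  1  1  2  2  2  2  2
 c  0  1  1  2  3  3  3  3
 c  0  1  1  2  3  4  4  4
 c  0  1  1  2  3  4  4  5
 c  0  1  1  2  3  4  4  5
 b  0  1  2  2  3  4  4  5

5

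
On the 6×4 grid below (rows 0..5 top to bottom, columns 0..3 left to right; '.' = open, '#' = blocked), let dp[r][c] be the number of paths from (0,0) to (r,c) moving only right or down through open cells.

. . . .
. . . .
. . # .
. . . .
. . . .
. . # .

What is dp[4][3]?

r\c   0   1   2   3
  0   1   1   1   1
  1   1   2   3   4
  2   1   3   0   4
  3   1   4   4   8
  4   1   5   9  17
  5   1   6   0  17

17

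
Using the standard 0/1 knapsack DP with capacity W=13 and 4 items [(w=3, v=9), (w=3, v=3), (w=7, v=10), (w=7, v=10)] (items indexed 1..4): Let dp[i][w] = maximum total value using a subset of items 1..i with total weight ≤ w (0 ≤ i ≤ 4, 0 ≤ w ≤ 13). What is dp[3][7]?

12

i\w   0   1   2   3   4   5   6   7   8   9  10  11  12  13
  0   0   0   0   0   0   0   0   0   0   0   0   0   0   0
  1   0   0   0   9   9   9   9   9   9   9   9   9   9   9
  2   0   0   0   9   9   9  12  12  12  12  12  12  12  12
  3   0   0   0   9   9   9  12  12  12  12  19  19  19  22
  4   0   0   0   9   9   9  12  12  12  12  19  19  19  22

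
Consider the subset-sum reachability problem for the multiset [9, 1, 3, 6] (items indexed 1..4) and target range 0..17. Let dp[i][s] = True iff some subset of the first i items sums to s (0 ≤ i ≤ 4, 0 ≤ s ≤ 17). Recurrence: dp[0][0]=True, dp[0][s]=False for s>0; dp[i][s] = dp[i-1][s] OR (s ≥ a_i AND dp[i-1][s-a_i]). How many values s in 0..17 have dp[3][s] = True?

i\s   0   1   2   3   4   5   6   7   8   9  10  11  12  13  14  15  16  17
  0   T   F   F   F   F   F   F   F   F   F   F   F   F   F   F   F   F   F
  1   T   F   F   F   F   F   F   F   F   T   F   F   F   F   F   F   F   F
  2   T   T   F   F   F   F   F   F   F   T   T   F   F   F   F   F   F   F
  3   T   T   F   T   T   F   F   F   F   T   T   F   T   T   F   F   F   F
  4   T   T   F   T   T   F   T   T   F   T   T   F   T   T   F   T   T   F

8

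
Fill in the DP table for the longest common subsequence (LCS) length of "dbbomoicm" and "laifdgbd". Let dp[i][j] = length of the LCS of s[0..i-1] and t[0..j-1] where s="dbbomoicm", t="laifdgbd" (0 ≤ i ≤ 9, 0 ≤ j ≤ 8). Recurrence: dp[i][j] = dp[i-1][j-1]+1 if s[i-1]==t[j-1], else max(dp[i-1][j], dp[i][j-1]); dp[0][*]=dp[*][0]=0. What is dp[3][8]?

   ''  l  a  i  f  d  g  b  d
''  0  0  0  0  0  0  0  0  0
 d  0  0  0  0  0  1  1  1  1
 b  0  0  0  0  0  1  1  2  2
 b  0  0  0  0  0  1  1  2  2
 o  0  0  0  0  0  1  1  2  2
 m  0  0  0  0  0  1  1  2  2
 o  0  0  0  0  0  1  1  2  2
 i  0  0  0  1  1  1  1  2  2
 c  0  0  0  1  1  1  1  2  2
 m  0  0  0  1  1  1  1  2  2

2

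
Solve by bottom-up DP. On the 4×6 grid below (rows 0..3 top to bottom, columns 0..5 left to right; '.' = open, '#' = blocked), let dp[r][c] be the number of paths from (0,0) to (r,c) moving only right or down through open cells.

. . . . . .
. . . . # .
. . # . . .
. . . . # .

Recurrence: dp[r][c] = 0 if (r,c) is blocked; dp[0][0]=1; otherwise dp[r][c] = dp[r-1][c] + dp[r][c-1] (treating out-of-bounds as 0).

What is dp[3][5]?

5

r\c   0   1   2   3   4   5
  0   1   1   1   1   1   1
  1   1   2   3   4   0   1
  2   1   3   0   4   4   5
  3   1   4   4   8   0   5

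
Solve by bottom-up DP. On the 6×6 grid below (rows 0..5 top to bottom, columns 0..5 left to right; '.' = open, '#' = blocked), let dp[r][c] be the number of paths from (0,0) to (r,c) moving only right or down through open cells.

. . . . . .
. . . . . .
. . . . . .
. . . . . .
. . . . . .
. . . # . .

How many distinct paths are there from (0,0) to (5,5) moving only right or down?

196

r\c   0   1   2   3   4   5
  0   1   1   1   1   1   1
  1   1   2   3   4   5   6
  2   1   3   6  10  15  21
  3   1   4  10  20  35  56
  4   1   5  15  35  70 126
  5   1   6  21   0  70 196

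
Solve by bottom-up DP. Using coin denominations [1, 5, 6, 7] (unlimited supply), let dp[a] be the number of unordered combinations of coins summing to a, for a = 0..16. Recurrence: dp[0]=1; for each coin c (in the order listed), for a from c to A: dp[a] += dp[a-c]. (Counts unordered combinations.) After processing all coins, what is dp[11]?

after  coin     0     1     2     3     4     5     6     7     8     9    10    11    12    13    14    15    16
          1     1     1     1     1     1     1     1     1     1     1     1     1     1     1     1     1     1
          5     1     1     1     1     1     2     2     2     2     2     3     3     3     3     3     4     4
          6     1     1     1     1     1     2     3     3     3     3     4     5     6     6     6     7     8
          7     1     1     1     1     1     2     3     4     4     4     5     6     8     9    10    11    12

6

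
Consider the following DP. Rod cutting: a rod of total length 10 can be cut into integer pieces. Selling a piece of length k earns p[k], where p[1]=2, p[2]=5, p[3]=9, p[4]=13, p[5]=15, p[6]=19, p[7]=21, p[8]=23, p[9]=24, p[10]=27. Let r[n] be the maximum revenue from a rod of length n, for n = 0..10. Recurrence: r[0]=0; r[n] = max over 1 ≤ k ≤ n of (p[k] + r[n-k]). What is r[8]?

26

   n    0    1    2    3    4    5    6    7    8    9   10
r[n]    0    2    5    9   13   15   19   22   26   28   32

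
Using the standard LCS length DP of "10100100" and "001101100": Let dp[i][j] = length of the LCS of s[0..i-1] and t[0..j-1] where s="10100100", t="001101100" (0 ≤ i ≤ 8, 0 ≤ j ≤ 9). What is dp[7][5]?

   ''  0  0  1  1  0  1  1  0  0
''  0  0  0  0  0  0  0  0  0  0
 1  0  0  0  1  1  1  1  1  1  1
 0  0  1  1  1  1  2  2  2  2  2
 1  0  1  1  2  2  2  3  3  3  3
 0  0  1  2  2  2  3  3  3  4  4
 0  0  1  2  2  2  3  3  3  4  5
 1  0  1  2  3  3  3  4  4  4  5
 0  0  1  2  3  3  4  4  4  5  5
 0  0  1  2  3  3  4  4  4  5  6

4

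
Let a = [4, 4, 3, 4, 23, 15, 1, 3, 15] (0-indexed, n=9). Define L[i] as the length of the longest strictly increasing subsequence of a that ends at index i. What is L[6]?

   i    0    1    2    3    4    5    6    7    8
a[i]    4    4    3    4   23   15    1    3   15
L[i]    1    1    1    2    3    3    1    2    3

1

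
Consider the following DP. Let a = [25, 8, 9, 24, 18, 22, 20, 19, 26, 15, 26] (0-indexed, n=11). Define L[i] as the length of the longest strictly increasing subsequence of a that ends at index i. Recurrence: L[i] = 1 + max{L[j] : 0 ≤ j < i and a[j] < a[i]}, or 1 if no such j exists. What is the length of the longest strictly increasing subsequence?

5

   i    0    1    2    3    4    5    6    7    8    9   10
a[i]   25    8    9   24   18   22   20   19   26   15   26
L[i]    1    1    2    3    3    4    4    4    5    3    5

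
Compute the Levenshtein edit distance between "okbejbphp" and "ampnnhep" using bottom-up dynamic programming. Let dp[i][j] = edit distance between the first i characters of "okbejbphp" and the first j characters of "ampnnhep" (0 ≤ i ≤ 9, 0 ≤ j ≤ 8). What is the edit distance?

8

   ''  a  m  p  n  n  h  e  p
''  0  1  2  3  4  5  6  7  8
 o  1  1  2  3  4  5  6  7  8
 k  2  2  2  3  4  5  6  7  8
 b  3  3  3  3  4  5  6  7  8
 e  4  4  4  4  4  5  6  6  7
 j  5  5  5  5  5  5  6  7  7
 b  6  6  6  6  6  6  6  7  8
 p  7  7  7  6  7  7  7  7  7
 h  8  8  8  7  7  8  7  8  8
 p  9  9  9  8  8  8  8  8  8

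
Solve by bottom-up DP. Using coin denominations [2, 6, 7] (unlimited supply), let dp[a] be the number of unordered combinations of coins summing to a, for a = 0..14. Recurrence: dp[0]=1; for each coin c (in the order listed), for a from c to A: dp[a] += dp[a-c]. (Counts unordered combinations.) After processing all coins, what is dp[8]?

after  coin     0     1     2     3     4     5     6     7     8     9    10    11    12    13    14
          2     1     0     1     0     1     0     1     0     1     0     1     0     1     0     1
          6     1     0     1     0     1     0     2     0     2     0     2     0     3     0     3
          7     1     0     1     0     1     0     2     1     2     1     2     1     3     2     4

2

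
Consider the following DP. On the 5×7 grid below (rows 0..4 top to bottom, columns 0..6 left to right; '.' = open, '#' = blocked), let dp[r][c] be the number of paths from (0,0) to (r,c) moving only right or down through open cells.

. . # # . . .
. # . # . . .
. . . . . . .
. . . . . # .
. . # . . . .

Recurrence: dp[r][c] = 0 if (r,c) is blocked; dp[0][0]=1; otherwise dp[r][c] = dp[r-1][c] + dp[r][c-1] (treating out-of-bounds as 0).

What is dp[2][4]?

r\c   0   1   2   3   4   5   6
  0   1   1   0   0   0   0   0
  1   1   0   0   0   0   0   0
  2   1   1   1   1   1   1   1
  3   1   2   3   4   5   0   1
  4   1   3   0   4   9   9  10

1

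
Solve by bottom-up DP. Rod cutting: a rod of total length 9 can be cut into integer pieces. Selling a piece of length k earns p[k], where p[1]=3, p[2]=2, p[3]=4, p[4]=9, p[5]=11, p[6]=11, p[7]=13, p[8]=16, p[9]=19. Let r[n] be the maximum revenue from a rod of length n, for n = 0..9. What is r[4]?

12

   n    0    1    2    3    4    5    6    7    8    9
r[n]    0    3    6    9   12   15   18   21   24   27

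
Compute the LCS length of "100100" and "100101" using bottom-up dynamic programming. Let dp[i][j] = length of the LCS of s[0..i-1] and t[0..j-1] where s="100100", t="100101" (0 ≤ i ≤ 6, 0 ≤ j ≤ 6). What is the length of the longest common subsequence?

5

   ''  1  0  0  1  0  1
''  0  0  0  0  0  0  0
 1  0  1  1  1  1  1  1
 0  0  1  2  2  2  2  2
 0  0  1  2  3  3  3  3
 1  0  1  2  3  4  4  4
 0  0  1  2  3  4  5  5
 0  0  1  2  3  4  5  5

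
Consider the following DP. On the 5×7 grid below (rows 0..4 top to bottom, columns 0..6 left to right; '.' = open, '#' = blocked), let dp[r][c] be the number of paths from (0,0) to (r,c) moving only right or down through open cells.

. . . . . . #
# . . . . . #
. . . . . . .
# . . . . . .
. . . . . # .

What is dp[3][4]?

r\c   0   1   2   3   4   5   6
  0   1   1   1   1   1   1   0
  1   0   1   2   3   4   5   0
  2   0   1   3   6  10  15  15
  3   0   1   4  10  20  35  50
  4   0   1   5  15  35   0  50

20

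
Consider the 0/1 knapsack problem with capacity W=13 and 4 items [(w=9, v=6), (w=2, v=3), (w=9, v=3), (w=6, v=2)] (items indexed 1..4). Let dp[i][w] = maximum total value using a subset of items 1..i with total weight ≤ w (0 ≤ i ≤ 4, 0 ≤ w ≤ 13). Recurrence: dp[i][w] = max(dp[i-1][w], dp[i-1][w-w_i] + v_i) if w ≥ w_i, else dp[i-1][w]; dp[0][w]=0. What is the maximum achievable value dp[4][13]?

i\w   0   1   2   3   4   5   6   7   8   9  10  11  12  13
  0   0   0   0   0   0   0   0   0   0   0   0   0   0   0
  1   0   0   0   0   0   0   0   0   0   6   6   6   6   6
  2   0   0   3   3   3   3   3   3   3   6   6   9   9   9
  3   0   0   3   3   3   3   3   3   3   6   6   9   9   9
  4   0   0   3   3   3   3   3   3   5   6   6   9   9   9

9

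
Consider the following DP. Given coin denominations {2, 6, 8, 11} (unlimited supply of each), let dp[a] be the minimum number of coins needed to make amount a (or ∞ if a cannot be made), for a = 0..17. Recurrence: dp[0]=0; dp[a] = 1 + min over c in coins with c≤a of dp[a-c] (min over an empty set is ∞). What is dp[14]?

 a  0  1  2  3  4  5  6  7  8  9 10 11 12 13 14 15 16 17
dp  0  -  1  -  2  -  1  -  1  -  2  1  2  2  2  3  2  2
(- denotes ∞ / unreachable)

2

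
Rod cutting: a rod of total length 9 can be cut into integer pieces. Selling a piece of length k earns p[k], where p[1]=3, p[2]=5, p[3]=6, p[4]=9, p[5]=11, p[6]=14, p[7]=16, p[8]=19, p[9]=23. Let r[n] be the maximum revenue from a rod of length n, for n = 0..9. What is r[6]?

   n    0    1    2    3    4    5    6    7    8    9
r[n]    0    3    6    9   12   15   18   21   24   27

18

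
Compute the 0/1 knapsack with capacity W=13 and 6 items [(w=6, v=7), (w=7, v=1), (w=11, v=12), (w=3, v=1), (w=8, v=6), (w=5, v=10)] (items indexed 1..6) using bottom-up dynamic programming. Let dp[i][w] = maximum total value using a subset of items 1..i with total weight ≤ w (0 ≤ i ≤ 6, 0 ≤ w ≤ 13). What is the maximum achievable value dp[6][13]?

17

i\w   0   1   2   3   4   5   6   7   8   9  10  11  12  13
  0   0   0   0   0   0   0   0   0   0   0   0   0   0   0
  1   0   0   0   0   0   0   7   7   7   7   7   7   7   7
  2   0   0   0   0   0   0   7   7   7   7   7   7   7   8
  3   0   0   0   0   0   0   7   7   7   7   7  12  12  12
  4   0   0   0   1   1   1   7   7   7   8   8  12  12  12
  5   0   0   0   1   1   1   7   7   7   8   8  12  12  12
  6   0   0   0   1   1  10  10  10  11  11  11  17  17  17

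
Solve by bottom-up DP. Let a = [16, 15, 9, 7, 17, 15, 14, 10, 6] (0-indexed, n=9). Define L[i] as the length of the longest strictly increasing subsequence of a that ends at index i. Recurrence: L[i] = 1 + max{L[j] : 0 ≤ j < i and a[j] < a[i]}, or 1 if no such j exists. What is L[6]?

   i    0    1    2    3    4    5    6    7    8
a[i]   16   15    9    7   17   15   14   10    6
L[i]    1    1    1    1    2    2    2    2    1

2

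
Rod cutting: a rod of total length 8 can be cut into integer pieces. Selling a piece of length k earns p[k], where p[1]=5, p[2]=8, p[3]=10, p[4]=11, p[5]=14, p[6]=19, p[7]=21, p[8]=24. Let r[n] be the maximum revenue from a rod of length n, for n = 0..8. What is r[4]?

   n    0    1    2    3    4    5    6    7    8
r[n]    0    5   10   15   20   25   30   35   40

20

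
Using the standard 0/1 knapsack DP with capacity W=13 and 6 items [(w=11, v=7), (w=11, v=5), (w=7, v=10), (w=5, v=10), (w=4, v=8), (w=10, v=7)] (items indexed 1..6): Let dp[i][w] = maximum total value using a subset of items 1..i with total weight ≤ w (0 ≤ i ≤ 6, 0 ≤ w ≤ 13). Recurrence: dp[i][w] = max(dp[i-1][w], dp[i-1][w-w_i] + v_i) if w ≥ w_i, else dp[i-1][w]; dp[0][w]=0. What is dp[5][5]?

i\w   0   1   2   3   4   5   6   7   8   9  10  11  12  13
  0   0   0   0   0   0   0   0   0   0   0   0   0   0   0
  1   0   0   0   0   0   0   0   0   0   0   0   7   7   7
  2   0   0   0   0   0   0   0   0   0   0   0   7   7   7
  3   0   0   0   0   0   0   0  10  10  10  10  10  10  10
  4   0   0   0   0   0  10  10  10  10  10  10  10  20  20
  5   0   0   0   0   8  10  10  10  10  18  18  18  20  20
  6   0   0   0   0   8  10  10  10  10  18  18  18  20  20

10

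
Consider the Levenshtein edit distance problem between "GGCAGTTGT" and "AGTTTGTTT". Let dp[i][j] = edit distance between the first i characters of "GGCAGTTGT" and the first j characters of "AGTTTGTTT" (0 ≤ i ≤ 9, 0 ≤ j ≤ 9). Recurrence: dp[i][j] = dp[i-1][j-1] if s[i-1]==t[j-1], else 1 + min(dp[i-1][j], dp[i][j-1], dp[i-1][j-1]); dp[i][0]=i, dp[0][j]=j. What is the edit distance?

5

   ''  A  G  T  T  T  G  T  T  T
''  0  1  2  3  4  5  6  7  8  9
 G  1  1  1  2  3  4  5  6  7  8
 G  2  2  1  2  3  4  4  5  6  7
 C  3  3  2  2  3  4  5  5  6  7
 A  4  3  3  3  3  4  5  6  6  7
 G  5  4  3  4  4  4  4  5  6  7
 T  6  5  4  3  4  4  5  4  5  6
 T  7  6  5  4  3  4  5  5  4  5
 G  8  7  6  5  4  4  4  5  5  5
 T  9  8  7  6  5  4  5  4  5  5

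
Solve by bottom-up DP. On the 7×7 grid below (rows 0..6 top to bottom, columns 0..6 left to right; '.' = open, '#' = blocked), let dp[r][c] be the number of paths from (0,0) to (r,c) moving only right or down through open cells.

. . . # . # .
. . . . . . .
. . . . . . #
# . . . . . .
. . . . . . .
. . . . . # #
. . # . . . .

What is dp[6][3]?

45

r\c   0   1   2   3   4   5   6
  0   1   1   1   0   0   0   0
  1   1   2   3   3   3   3   3
  2   1   3   6   9  12  15   0
  3   0   3   9  18  30  45  45
  4   0   3  12  30  60 105 150
  5   0   3  15  45 105   0   0
  6   0   3   0  45 150 150 150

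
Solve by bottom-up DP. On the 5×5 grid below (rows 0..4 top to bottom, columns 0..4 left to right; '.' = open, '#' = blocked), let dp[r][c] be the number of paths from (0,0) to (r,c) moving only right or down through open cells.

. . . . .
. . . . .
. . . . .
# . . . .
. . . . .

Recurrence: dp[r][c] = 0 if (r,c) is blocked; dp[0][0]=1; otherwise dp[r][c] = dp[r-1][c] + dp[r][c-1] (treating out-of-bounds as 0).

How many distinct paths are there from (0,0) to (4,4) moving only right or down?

r\c   0   1   2   3   4
  0   1   1   1   1   1
  1   1   2   3   4   5
  2   1   3   6  10  15
  3   0   3   9  19  34
  4   0   3  12  31  65

65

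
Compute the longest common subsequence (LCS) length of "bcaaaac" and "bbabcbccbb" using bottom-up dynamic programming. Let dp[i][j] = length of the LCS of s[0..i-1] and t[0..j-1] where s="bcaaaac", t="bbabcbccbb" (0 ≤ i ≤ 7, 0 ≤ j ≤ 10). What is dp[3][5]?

   ''  b  b  a  b  c  b  c  c  b  b
''  0  0  0  0  0  0  0  0  0  0  0
 b  0  1  1  1  1  1  1  1  1  1  1
 c  0  1  1  1  1  2  2  2  2  2  2
 a  0  1  1  2  2  2  2  2  2  2  2
 a  0  1  1  2  2  2  2  2  2  2  2
 a  0  1  1  2  2  2  2  2  2  2  2
 a  0  1  1  2  2  2  2  2  2  2  2
 c  0  1  1  2  2  3  3  3  3  3  3

2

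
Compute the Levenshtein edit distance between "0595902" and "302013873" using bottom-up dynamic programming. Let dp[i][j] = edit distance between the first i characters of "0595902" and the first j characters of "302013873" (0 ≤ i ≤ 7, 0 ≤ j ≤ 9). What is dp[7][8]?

   ''  3  0  2  0  1  3  8  7  3
''  0  1  2  3  4  5  6  7  8  9
 0  1  1  1  2  3  4  5  6  7  8
 5  2  2  2  2  3  4  5  6  7  8
 9  3  3  3  3  3  4  5  6  7  8
 5  4  4  4  4  4  4  5  6  7  8
 9  5  5  5  5  5  5  5  6  7  8
 0  6  6  5  6  5  6  6  6  7  8
 2  7  7  6  5  6  6  7  7  7  8

7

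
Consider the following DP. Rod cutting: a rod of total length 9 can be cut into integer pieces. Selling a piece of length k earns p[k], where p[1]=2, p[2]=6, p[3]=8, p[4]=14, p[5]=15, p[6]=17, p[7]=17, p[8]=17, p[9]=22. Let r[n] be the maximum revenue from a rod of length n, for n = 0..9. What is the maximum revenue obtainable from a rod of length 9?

30

   n    0    1    2    3    4    5    6    7    8    9
r[n]    0    2    6    8   14   16   20   22   28   30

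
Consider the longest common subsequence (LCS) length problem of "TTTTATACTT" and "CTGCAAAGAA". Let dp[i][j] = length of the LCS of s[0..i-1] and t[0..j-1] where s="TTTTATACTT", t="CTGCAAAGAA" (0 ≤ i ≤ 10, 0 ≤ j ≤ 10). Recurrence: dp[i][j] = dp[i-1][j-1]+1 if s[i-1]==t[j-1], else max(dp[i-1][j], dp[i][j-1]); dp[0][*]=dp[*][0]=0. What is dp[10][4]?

2

   ''  C  T  G  C  A  A  A  G  A  A
''  0  0  0  0  0  0  0  0  0  0  0
 T  0  0  1  1  1  1  1  1  1  1  1
 T  0  0  1  1  1  1  1  1  1  1  1
 T  0  0  1  1  1  1  1  1  1  1  1
 T  0  0  1  1  1  1  1  1  1  1  1
 A  0  0  1  1  1  2  2  2  2  2  2
 T  0  0  1  1  1  2  2  2  2  2  2
 A  0  0  1  1  1  2  3  3  3  3  3
 C  0  1  1  1  2  2  3  3  3  3  3
 T  0  1  2  2  2  2  3  3  3  3  3
 T  0  1  2  2  2  2  3  3  3  3  3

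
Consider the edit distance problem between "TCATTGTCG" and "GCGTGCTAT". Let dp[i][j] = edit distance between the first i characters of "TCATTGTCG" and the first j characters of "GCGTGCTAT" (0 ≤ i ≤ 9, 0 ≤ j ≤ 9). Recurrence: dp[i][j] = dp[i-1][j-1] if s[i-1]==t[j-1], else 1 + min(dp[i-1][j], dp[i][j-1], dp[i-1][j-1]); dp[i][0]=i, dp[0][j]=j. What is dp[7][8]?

   ''  G  C  G  T  G  C  T  A  T
''  0  1  2  3  4  5  6  7  8  9
 T  1  1  2  3  3  4  5  6  7  8
 C  2  2  1  2  3  4  4  5  6  7
 A  3  3  2  2  3  4  5  5  5  6
 T  4  4  3  3  2  3  4  5  6  5
 T  5  5  4  4  3  3  4  4  5  6
 G  6  5  5  4  4  3  4  5  5  6
 T  7  6  6  5  4  4  4  4  5  5
 C  8  7  6  6  5  5  4  5  5  6
 G  9  8  7  6  6  5  5  5  6  6

5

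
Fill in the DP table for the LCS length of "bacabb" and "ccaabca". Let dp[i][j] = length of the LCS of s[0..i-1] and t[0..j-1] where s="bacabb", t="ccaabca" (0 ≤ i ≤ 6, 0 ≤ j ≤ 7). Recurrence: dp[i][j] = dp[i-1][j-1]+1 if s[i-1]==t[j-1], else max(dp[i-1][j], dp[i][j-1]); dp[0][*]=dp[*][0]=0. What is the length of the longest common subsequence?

   ''  c  c  a  a  b  c  a
''  0  0  0  0  0  0  0  0
 b  0  0  0  0  0  1  1  1
 a  0  0  0  1  1  1  1  2
 c  0  1  1  1  1  1  2  2
 a  0  1  1  2  2  2  2  3
 b  0  1  1  2  2  3  3  3
 b  0  1  1  2  2  3  3  3

3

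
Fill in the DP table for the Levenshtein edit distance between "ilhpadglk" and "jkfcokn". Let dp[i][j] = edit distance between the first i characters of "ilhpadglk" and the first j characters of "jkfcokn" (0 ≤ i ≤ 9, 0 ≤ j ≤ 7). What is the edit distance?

   ''  j  k  f  c  o  k  n
''  0  1  2  3  4  5  6  7
 i  1  1  2  3  4  5  6  7
 l  2  2  2  3  4  5  6  7
 h  3  3  3  3  4  5  6  7
 p  4  4  4  4  4  5  6  7
 a  5  5  5  5  5  5  6  7
 d  6  6  6  6  6  6  6  7
 g  7  7  7  7  7  7  7  7
 l  8  8  8  8  8  8  8  8
 k  9  9  8  9  9  9  8  9

9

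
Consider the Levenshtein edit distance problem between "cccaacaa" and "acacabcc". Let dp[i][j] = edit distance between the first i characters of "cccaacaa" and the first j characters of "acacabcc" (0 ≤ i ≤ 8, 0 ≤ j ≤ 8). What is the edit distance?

5

   ''  a  c  a  c  a  b  c  c
''  0  1  2  3  4  5  6  7  8
 c  1  1  1  2  3  4  5  6  7
 c  2  2  1  2  2  3  4  5  6
 c  3  3  2  2  2  3  4  4  5
 a  4  3  3  2  3  2  3  4  5
 a  5  4  4  3  3  3  3  4  5
 c  6  5  4  4  3  4  4  3  4
 a  7  6  5  4  4  3  4  4  4
 a  8  7  6  5  5  4  4  5  5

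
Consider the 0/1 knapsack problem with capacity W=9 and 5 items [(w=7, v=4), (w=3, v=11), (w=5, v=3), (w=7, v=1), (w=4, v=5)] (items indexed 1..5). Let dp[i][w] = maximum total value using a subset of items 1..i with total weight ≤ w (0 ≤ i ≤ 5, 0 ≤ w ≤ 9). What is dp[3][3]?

11

i\w   0   1   2   3   4   5   6   7   8   9
  0   0   0   0   0   0   0   0   0   0   0
  1   0   0   0   0   0   0   0   4   4   4
  2   0   0   0  11  11  11  11  11  11  11
  3   0   0   0  11  11  11  11  11  14  14
  4   0   0   0  11  11  11  11  11  14  14
  5   0   0   0  11  11  11  11  16  16  16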